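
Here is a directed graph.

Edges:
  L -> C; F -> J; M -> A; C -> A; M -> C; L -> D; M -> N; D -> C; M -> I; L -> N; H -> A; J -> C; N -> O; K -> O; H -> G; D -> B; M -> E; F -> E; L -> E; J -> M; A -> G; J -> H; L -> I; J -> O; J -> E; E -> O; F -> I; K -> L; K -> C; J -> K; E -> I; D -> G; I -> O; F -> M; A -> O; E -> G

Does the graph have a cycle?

No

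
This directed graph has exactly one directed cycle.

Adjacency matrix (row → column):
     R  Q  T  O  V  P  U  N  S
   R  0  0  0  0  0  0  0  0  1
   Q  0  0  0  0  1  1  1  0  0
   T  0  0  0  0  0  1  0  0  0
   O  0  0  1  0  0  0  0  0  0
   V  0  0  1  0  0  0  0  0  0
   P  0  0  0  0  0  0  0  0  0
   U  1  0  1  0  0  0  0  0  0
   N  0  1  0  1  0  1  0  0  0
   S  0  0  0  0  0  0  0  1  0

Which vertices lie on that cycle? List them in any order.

N, Q, R, S, U

DFS with gray/black marking from S:
S gray
  N gray
    P gray
    P black
    Q gray
      Q→P: P black — skip
      U gray
        R gray
          R→S: S is gray → back edge
Back edge closes the cycle S → N → Q → U → R → S; its vertices are {N, Q, R, S, U}.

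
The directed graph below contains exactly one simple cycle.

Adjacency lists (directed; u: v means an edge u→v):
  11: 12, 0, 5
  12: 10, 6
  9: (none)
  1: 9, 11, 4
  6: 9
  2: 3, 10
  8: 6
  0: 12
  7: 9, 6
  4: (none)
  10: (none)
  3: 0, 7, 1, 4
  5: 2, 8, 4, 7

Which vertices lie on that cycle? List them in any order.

DFS with gray/black marking from 11:
11 gray
  12 gray
    10 gray
    10 black
    6 gray
      9 gray
      9 black
    6 black
  12 black
  0 gray
    0→12: 12 black — skip
  0 black
  5 gray
    2 gray
      3 gray
        3→0: 0 black — skip
        7 gray
          7→9: 9 black — skip
          7→6: 6 black — skip
        7 black
        1 gray
          1→9: 9 black — skip
          1→11: 11 is gray → back edge
Back edge closes the cycle 11 → 5 → 2 → 3 → 1 → 11; its vertices are {1, 2, 3, 5, 11}.

1, 2, 3, 5, 11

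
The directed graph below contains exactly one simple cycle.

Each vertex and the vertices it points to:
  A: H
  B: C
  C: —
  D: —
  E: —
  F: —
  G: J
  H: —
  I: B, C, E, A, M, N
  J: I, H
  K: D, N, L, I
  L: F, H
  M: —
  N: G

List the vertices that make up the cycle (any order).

DFS with gray/black marking from N:
N gray
  G gray
    J gray
      I gray
        B gray
          C gray
          C black
        B black
        I→C: C black — skip
        E gray
        E black
        A gray
          H gray
          H black
        A black
        M gray
        M black
        I→N: N is gray → back edge
Back edge closes the cycle N → G → J → I → N; its vertices are {G, I, J, N}.

G, I, J, N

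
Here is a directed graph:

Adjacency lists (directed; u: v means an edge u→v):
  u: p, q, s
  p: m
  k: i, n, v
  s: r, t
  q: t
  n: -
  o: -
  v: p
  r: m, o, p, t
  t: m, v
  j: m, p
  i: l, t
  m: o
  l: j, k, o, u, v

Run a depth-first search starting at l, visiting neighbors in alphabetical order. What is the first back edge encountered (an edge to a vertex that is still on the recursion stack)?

i→l

DFS from l (visiting neighbors in alphabetical order); mark gray on enter, black on exit:
l gray
  j gray
    m gray
      o gray
      o black
    m black
    p gray
      p→m: m black — skip
    p black
  j black
  k gray
    i gray
      i→l: l is gray → back edge
First back edge: i → l.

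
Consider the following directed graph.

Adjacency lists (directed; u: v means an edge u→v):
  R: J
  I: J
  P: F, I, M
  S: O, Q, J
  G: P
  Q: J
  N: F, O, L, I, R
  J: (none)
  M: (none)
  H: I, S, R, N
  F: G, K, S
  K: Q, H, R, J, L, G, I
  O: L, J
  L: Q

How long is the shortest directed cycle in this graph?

For each vertex v, BFS finds the shortest path from v back to v.
The shortest such closed walk is G → P → F → G, length 3.

3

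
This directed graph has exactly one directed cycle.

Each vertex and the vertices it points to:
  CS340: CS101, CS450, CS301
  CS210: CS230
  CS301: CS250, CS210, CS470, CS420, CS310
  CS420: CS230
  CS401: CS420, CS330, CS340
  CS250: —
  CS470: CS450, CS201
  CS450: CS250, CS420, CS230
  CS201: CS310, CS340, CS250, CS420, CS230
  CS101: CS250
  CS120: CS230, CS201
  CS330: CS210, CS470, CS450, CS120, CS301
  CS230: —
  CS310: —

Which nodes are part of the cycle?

DFS with gray/black marking from CS340:
CS340 gray
  CS101 gray
    CS250 gray
    CS250 black
  CS101 black
  CS450 gray
    CS450→CS250: CS250 black — skip
    CS420 gray
      CS230 gray
      CS230 black
    CS420 black
    CS450→CS230: CS230 black — skip
  CS450 black
  CS301 gray
    CS301→CS250: CS250 black — skip
    CS210 gray
      CS210→CS230: CS230 black — skip
    CS210 black
    CS470 gray
      CS470→CS450: CS450 black — skip
      CS201 gray
        CS310 gray
        CS310 black
        CS201→CS340: CS340 is gray → back edge
Back edge closes the cycle CS340 → CS301 → CS470 → CS201 → CS340; its vertices are {CS201, CS301, CS340, CS470}.

CS201, CS301, CS340, CS470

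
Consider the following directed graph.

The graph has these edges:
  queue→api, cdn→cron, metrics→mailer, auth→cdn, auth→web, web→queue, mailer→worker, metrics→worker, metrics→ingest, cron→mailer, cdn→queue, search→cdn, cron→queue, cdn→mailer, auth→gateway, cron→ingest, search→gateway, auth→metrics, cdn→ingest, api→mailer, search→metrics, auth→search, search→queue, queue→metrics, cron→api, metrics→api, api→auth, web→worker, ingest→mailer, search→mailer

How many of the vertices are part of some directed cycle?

A vertex is on a directed cycle iff it belongs to a strongly connected component of size ≥ 2 (or has a self-loop).
The vertices on cycles are {api, cdn, web, auth, cron, queue, search, metrics} — 8 in total.

8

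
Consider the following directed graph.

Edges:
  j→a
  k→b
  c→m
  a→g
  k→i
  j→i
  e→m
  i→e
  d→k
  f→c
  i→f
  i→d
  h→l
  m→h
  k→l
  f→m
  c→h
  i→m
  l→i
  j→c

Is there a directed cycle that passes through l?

Yes

l is on a cycle iff l can reach itself via ≥1 edge.
l → i → m → h → l — yes.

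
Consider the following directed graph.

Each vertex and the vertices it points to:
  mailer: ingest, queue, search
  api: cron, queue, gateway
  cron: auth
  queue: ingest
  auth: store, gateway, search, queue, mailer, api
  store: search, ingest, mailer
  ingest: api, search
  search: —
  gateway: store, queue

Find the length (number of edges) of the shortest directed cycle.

For each vertex v, BFS finds the shortest path from v back to v.
The shortest such closed walk is cron → auth → api → cron, length 3.

3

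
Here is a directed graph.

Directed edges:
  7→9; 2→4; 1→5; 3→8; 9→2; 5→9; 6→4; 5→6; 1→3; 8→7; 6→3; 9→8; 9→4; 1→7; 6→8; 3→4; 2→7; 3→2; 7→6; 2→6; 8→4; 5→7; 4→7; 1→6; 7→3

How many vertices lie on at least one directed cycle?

A vertex is on a directed cycle iff it belongs to a strongly connected component of size ≥ 2 (or has a self-loop).
The vertices on cycles are {2, 3, 4, 6, 7, 8, 9} — 7 in total.

7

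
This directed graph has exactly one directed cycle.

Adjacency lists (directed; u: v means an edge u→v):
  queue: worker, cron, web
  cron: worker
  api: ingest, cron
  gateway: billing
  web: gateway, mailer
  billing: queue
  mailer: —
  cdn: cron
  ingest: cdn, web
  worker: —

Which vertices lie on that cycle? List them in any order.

DFS with gray/black marking from web:
web gray
  gateway gray
    billing gray
      queue gray
        worker gray
        worker black
        cron gray
          cron→worker: worker black — skip
        cron black
        queue→web: web is gray → back edge
Back edge closes the cycle web → gateway → billing → queue → web; its vertices are {web, queue, billing, gateway}.

web, queue, billing, gateway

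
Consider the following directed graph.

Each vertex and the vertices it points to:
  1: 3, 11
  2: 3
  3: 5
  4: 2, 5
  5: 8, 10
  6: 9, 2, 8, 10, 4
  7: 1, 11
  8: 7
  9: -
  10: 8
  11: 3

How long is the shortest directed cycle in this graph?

5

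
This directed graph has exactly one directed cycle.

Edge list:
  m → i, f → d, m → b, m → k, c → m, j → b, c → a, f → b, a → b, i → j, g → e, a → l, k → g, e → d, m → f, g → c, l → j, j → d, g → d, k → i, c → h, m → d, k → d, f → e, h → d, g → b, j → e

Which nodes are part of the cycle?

DFS with gray/black marking from c:
c gray
  m gray
    b gray
    b black
    f gray
      d gray
      d black
      f→b: b black — skip
      e gray
        e→d: d black — skip
      e black
    f black
    m→d: d black — skip
    i gray
      j gray
        j→d: d black — skip
        j→b: b black — skip
        j→e: e black — skip
      j black
    i black
    k gray
      k→d: d black — skip
      k→i: i black — skip
      g gray
        g→e: e black — skip
        g→b: b black — skip
        g→d: d black — skip
        g→c: c is gray → back edge
Back edge closes the cycle c → m → k → g → c; its vertices are {c, g, k, m}.

c, g, k, m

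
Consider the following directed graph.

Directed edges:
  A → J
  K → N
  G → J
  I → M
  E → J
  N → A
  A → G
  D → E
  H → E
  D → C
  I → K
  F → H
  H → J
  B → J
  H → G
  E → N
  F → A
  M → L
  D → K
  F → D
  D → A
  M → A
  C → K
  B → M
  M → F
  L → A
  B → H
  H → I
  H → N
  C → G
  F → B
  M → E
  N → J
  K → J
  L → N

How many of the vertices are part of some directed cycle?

A vertex is on a directed cycle iff it belongs to a strongly connected component of size ≥ 2 (or has a self-loop).
The vertices on cycles are {B, F, H, I, M} — 5 in total.

5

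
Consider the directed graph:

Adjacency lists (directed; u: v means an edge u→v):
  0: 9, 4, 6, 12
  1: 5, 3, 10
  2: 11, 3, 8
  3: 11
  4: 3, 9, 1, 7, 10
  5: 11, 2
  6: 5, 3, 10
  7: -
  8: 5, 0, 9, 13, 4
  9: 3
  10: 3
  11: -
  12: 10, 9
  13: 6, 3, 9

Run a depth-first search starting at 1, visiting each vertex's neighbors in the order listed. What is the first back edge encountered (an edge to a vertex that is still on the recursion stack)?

8->5

DFS from 1 (visiting each vertex's neighbors in the order listed); mark gray on enter, black on exit:
1 gray
  5 gray
    11 gray
    11 black
    2 gray
      2→11: 11 black — skip
      3 gray
        3→11: 11 black — skip
      3 black
      8 gray
        8→5: 5 is gray → back edge
First back edge: 8 → 5.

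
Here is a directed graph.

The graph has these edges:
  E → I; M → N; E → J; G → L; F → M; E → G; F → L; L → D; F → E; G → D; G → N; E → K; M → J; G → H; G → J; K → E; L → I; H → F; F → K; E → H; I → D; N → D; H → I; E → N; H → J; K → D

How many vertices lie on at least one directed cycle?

A vertex is on a directed cycle iff it belongs to a strongly connected component of size ≥ 2 (or has a self-loop).
The vertices on cycles are {E, F, G, H, K} — 5 in total.

5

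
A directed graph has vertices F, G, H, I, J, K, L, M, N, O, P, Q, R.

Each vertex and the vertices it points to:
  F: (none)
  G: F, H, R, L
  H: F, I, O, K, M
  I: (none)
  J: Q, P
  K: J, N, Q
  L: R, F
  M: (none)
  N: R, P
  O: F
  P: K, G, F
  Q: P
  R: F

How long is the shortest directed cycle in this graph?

3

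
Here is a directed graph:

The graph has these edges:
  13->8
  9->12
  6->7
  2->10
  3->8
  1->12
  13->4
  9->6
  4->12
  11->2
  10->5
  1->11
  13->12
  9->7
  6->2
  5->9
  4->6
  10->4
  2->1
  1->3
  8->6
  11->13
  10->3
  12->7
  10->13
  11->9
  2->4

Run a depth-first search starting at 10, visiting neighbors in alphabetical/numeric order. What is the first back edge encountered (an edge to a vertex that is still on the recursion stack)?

DFS from 10 (visiting neighbors in alphabetical/numeric order); mark gray on enter, black on exit:
10 gray
  3 gray
    8 gray
      6 gray
        2 gray
          1 gray
            1→3: 3 is gray → back edge
First back edge: 1 → 3.

1->3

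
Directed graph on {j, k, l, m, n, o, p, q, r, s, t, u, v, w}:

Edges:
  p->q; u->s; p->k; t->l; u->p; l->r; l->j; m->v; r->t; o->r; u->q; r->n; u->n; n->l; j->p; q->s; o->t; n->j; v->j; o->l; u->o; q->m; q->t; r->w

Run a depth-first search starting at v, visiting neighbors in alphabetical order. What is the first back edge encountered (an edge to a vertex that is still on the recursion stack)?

DFS from v (visiting neighbors in alphabetical order); mark gray on enter, black on exit:
v gray
  j gray
    p gray
      k gray
      k black
      q gray
        m gray
          m→v: v is gray → back edge
First back edge: m → v.

m→v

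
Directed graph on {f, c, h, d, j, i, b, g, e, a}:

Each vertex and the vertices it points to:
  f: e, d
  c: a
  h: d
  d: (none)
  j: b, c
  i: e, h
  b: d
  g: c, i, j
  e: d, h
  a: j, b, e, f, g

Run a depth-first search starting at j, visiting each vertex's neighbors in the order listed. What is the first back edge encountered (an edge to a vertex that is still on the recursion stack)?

DFS from j (visiting each vertex's neighbors in the order listed); mark gray on enter, black on exit:
j gray
  b gray
    d gray
    d black
  b black
  c gray
    a gray
      a→j: j is gray → back edge
First back edge: a → j.

a→j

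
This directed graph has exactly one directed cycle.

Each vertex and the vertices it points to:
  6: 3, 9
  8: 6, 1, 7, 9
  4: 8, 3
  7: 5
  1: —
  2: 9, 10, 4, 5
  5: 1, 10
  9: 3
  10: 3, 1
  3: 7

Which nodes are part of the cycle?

DFS with gray/black marking from 5:
5 gray
  1 gray
  1 black
  10 gray
    3 gray
      7 gray
        7→5: 5 is gray → back edge
Back edge closes the cycle 5 → 10 → 3 → 7 → 5; its vertices are {3, 5, 7, 10}.

3, 5, 7, 10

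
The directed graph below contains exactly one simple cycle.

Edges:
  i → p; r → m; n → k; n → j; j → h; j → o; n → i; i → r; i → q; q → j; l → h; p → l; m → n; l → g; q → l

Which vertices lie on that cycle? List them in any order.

DFS with gray/black marking from n:
n gray
  k gray
  k black
  j gray
    h gray
    h black
    o gray
    o black
  j black
  i gray
    r gray
      m gray
        m→n: n is gray → back edge
Back edge closes the cycle n → i → r → m → n; its vertices are {i, m, n, r}.

i, m, n, r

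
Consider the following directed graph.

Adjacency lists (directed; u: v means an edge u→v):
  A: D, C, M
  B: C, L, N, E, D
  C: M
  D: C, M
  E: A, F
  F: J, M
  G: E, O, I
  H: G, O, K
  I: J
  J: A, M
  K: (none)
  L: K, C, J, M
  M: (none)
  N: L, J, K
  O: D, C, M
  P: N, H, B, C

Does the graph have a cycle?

DFS with white/gray/black marking, starting from E:
E gray
  A gray
    D gray
      C gray
        M gray
        M black
      C black
      D→M: M black — skip
    D black
    A→C: C black — skip
    A→M: M black — skip
  A black
  F gray
    J gray
      J→A: A black — skip
      J→M: M black — skip
    J black
    F→M: M black — skip
  F black
E black
B gray
  B→C: C black — skip
  L gray
    K gray
    K black
    L→C: C black — skip
    L→J: J black — skip
    L→M: M black — skip
  L black
  N gray
    N→L: L black — skip
    N→J: J black — skip
    N→K: K black — skip
  N black
  B→E: E black — skip
  B→D: D black — skip
B black
G gray
  G→E: E black — skip
  O gray
    O→D: D black — skip
    O→C: C black — skip
    O→M: M black — skip
  O black
  I gray
    I→J: J black — skip
  I black
G black
H gray
  H→G: G black — skip
  H→O: O black — skip
  H→K: K black — skip
H black
P gray
  P→N: N black — skip
  P→H: H black — skip
  P→B: B black — skip
  P→C: C black — skip
P black
Every edge goes to a white or black vertex — no back edge, so the graph is acyclic.

No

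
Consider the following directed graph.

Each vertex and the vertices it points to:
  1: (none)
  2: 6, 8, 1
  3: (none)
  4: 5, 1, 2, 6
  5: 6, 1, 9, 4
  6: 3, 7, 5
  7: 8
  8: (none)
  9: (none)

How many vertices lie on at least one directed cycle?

A vertex is on a directed cycle iff it belongs to a strongly connected component of size ≥ 2 (or has a self-loop).
The vertices on cycles are {2, 4, 5, 6} — 4 in total.

4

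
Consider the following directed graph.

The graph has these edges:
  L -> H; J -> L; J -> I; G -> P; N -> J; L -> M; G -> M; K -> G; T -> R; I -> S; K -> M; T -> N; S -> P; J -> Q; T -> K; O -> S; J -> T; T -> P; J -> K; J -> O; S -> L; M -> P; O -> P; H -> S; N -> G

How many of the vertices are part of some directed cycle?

6

A vertex is on a directed cycle iff it belongs to a strongly connected component of size ≥ 2 (or has a self-loop).
The vertices on cycles are {H, J, L, N, S, T} — 6 in total.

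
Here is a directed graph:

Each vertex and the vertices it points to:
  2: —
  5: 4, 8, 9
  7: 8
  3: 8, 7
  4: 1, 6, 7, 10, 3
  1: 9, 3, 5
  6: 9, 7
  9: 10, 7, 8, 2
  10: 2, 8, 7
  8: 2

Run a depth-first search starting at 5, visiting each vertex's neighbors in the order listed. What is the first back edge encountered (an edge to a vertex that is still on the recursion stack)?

1->5

DFS from 5 (visiting each vertex's neighbors in the order listed); mark gray on enter, black on exit:
5 gray
  4 gray
    1 gray
      9 gray
        10 gray
          2 gray
          2 black
          8 gray
            8→2: 2 black — skip
          8 black
          7 gray
            7→8: 8 black — skip
          7 black
        10 black
        9→7: 7 black — skip
        9→8: 8 black — skip
        9→2: 2 black — skip
      9 black
      3 gray
        3→8: 8 black — skip
        3→7: 7 black — skip
      3 black
      1→5: 5 is gray → back edge
First back edge: 1 → 5.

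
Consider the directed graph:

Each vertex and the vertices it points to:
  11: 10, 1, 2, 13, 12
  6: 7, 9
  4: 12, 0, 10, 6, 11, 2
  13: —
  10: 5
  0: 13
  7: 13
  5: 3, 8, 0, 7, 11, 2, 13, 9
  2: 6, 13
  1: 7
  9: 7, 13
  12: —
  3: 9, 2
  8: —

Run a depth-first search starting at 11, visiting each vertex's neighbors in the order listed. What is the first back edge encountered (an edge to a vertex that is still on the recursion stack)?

5->11

DFS from 11 (visiting each vertex's neighbors in the order listed); mark gray on enter, black on exit:
11 gray
  10 gray
    5 gray
      3 gray
        9 gray
          7 gray
            13 gray
            13 black
          7 black
          9→13: 13 black — skip
        9 black
        2 gray
          6 gray
            6→7: 7 black — skip
            6→9: 9 black — skip
          6 black
          2→13: 13 black — skip
        2 black
      3 black
      8 gray
      8 black
      0 gray
        0→13: 13 black — skip
      0 black
      5→7: 7 black — skip
      5→11: 11 is gray → back edge
First back edge: 5 → 11.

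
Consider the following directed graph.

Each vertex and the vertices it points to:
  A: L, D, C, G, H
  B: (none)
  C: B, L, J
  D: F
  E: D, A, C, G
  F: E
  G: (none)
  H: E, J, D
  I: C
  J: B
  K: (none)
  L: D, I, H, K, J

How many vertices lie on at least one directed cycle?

A vertex is on a directed cycle iff it belongs to a strongly connected component of size ≥ 2 (or has a self-loop).
The vertices on cycles are {A, C, D, E, F, H, I, L} — 8 in total.

8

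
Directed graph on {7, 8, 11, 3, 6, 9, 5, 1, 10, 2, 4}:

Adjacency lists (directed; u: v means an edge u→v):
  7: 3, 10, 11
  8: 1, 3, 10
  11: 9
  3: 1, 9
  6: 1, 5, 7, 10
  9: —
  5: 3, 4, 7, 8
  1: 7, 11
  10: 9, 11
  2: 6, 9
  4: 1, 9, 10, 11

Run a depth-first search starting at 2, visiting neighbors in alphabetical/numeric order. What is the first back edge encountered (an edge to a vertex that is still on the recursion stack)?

3->1

DFS from 2 (visiting neighbors in alphabetical/numeric order); mark gray on enter, black on exit:
2 gray
  6 gray
    1 gray
      7 gray
        3 gray
          3→1: 1 is gray → back edge
First back edge: 3 → 1.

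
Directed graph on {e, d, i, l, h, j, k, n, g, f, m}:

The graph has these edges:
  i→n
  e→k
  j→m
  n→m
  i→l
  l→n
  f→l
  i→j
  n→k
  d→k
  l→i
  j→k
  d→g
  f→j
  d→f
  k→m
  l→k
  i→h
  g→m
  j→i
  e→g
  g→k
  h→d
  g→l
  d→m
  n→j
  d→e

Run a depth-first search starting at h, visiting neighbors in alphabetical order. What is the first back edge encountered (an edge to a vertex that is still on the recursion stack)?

DFS from h (visiting neighbors in alphabetical order); mark gray on enter, black on exit:
h gray
  d gray
    e gray
      g gray
        k gray
          m gray
          m black
        k black
        l gray
          i gray
            i→h: h is gray → back edge
First back edge: i → h.

i→h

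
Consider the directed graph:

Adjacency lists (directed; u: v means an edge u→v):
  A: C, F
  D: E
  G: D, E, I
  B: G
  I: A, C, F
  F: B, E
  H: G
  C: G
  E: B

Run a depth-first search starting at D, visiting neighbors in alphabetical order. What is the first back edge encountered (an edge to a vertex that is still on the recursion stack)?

DFS from D (visiting neighbors in alphabetical order); mark gray on enter, black on exit:
D gray
  E gray
    B gray
      G gray
        G→D: D is gray → back edge
First back edge: G → D.

G->D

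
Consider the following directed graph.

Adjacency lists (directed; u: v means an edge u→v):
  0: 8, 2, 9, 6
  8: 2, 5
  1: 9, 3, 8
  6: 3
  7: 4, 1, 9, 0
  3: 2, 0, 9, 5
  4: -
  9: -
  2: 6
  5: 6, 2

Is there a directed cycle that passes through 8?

8 is on a cycle iff 8 can reach itself via ≥1 edge.
8 → 2 → 6 → 3 → 0 → 8 — yes.

Yes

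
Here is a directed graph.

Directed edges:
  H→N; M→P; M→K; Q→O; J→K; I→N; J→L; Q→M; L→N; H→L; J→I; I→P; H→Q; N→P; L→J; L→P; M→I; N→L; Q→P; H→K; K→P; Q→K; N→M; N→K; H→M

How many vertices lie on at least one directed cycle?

5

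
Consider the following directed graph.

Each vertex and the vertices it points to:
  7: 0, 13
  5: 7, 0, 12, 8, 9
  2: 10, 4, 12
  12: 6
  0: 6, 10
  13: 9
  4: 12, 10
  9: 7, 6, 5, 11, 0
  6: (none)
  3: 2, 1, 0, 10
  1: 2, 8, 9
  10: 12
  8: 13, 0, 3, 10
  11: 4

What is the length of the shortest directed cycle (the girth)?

For each vertex v, BFS finds the shortest path from v back to v.
The shortest such closed walk is 9 → 5 → 9, length 2.

2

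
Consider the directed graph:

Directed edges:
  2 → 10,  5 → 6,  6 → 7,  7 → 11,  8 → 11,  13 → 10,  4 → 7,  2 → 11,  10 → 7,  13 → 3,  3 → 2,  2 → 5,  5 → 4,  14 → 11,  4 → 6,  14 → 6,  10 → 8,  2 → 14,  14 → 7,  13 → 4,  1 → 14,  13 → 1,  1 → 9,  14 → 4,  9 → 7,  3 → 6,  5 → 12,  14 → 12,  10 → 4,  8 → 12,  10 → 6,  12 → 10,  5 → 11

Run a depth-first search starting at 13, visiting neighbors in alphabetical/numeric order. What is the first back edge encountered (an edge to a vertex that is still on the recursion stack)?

8→12

DFS from 13 (visiting neighbors in alphabetical/numeric order); mark gray on enter, black on exit:
13 gray
  1 gray
    9 gray
      7 gray
        11 gray
        11 black
      7 black
    9 black
    14 gray
      4 gray
        6 gray
          6→7: 7 black — skip
        6 black
        4→7: 7 black — skip
      4 black
      14→6: 6 black — skip
      14→7: 7 black — skip
      14→11: 11 black — skip
      12 gray
        10 gray
          10→4: 4 black — skip
          10→6: 6 black — skip
          10→7: 7 black — skip
          8 gray
            8→11: 11 black — skip
            8→12: 12 is gray → back edge
First back edge: 8 → 12.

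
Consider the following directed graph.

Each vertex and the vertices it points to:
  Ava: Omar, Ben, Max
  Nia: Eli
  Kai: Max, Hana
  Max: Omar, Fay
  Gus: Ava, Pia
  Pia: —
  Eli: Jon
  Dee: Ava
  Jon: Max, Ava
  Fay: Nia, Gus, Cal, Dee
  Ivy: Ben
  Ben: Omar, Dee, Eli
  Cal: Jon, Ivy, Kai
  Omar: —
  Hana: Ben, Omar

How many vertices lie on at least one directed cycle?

A vertex is on a directed cycle iff it belongs to a strongly connected component of size ≥ 2 (or has a self-loop).
The vertices on cycles are {Ava, Ben, Cal, Dee, Eli, Fay, Gus, Ivy, Jon, Kai, Max, Nia, Hana} — 13 in total.

13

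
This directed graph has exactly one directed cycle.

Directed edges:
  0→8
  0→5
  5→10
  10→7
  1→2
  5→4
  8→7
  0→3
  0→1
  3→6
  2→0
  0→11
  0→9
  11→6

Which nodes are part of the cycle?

DFS with gray/black marking from 0:
0 gray
  11 gray
    6 gray
    6 black
  11 black
  9 gray
  9 black
  5 gray
    10 gray
      7 gray
      7 black
    10 black
    4 gray
    4 black
  5 black
  3 gray
    3→6: 6 black — skip
  3 black
  1 gray
    2 gray
      2→0: 0 is gray → back edge
Back edge closes the cycle 0 → 1 → 2 → 0; its vertices are {0, 1, 2}.

0, 1, 2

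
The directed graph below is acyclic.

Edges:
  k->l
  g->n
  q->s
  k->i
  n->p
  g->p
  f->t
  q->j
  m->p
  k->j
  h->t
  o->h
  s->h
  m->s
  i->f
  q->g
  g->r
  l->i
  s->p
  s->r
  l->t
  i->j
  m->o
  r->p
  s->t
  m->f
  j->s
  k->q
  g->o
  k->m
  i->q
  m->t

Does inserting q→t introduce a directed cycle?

No

Adding q→t creates a cycle iff t can already reach q.
Explore from t: no path reaches q. The graph stays acyclic.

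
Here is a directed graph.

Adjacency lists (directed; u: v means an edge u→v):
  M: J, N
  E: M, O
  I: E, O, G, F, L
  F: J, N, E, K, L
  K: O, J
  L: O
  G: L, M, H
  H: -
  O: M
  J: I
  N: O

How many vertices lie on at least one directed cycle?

10

A vertex is on a directed cycle iff it belongs to a strongly connected component of size ≥ 2 (or has a self-loop).
The vertices on cycles are {E, F, G, I, J, K, L, M, N, O} — 10 in total.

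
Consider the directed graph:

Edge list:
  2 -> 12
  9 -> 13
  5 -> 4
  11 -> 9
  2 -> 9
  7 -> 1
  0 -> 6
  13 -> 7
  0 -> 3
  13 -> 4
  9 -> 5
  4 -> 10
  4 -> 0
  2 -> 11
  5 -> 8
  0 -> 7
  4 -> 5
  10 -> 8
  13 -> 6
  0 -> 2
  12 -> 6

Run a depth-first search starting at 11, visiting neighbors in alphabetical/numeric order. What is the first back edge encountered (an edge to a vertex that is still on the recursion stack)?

DFS from 11 (visiting neighbors in alphabetical/numeric order); mark gray on enter, black on exit:
11 gray
  9 gray
    5 gray
      4 gray
        0 gray
          2 gray
            2→9: 9 is gray → back edge
First back edge: 2 → 9.

2->9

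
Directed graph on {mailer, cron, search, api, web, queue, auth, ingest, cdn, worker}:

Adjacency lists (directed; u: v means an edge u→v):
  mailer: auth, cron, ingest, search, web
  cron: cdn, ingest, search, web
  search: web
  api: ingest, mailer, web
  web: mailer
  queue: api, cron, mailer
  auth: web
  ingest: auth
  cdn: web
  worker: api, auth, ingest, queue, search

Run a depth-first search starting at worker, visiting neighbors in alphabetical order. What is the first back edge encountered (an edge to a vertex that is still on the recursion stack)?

DFS from worker (visiting neighbors in alphabetical order); mark gray on enter, black on exit:
worker gray
  api gray
    ingest gray
      auth gray
        web gray
          mailer gray
            mailer→auth: auth is gray → back edge
First back edge: mailer → auth.

mailer->auth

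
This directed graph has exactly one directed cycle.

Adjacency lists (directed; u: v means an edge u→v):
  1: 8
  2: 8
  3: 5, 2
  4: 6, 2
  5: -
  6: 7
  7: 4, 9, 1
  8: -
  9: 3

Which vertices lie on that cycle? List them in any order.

4, 6, 7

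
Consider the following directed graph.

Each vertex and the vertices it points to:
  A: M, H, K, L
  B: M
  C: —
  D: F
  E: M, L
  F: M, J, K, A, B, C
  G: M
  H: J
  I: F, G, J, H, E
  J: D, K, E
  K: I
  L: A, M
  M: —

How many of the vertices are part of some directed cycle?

9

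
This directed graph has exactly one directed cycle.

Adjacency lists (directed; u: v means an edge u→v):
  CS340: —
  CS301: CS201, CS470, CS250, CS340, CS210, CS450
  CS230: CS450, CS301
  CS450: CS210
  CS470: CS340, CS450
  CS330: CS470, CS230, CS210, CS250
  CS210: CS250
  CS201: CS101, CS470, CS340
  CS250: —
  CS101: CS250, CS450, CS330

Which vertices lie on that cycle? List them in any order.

CS101, CS201, CS230, CS301, CS330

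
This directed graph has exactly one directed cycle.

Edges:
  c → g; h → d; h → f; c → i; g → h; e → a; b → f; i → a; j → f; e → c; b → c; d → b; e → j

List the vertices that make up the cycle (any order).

b, c, d, g, h

DFS with gray/black marking from c:
c gray
  g gray
    h gray
      f gray
      f black
      d gray
        b gray
          b→f: f black — skip
          b→c: c is gray → back edge
Back edge closes the cycle c → g → h → d → b → c; its vertices are {b, c, d, g, h}.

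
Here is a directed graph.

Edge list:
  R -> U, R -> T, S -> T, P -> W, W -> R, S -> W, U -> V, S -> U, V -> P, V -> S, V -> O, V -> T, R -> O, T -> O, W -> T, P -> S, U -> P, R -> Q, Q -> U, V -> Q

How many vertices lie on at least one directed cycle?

A vertex is on a directed cycle iff it belongs to a strongly connected component of size ≥ 2 (or has a self-loop).
The vertices on cycles are {P, Q, R, S, U, V, W} — 7 in total.

7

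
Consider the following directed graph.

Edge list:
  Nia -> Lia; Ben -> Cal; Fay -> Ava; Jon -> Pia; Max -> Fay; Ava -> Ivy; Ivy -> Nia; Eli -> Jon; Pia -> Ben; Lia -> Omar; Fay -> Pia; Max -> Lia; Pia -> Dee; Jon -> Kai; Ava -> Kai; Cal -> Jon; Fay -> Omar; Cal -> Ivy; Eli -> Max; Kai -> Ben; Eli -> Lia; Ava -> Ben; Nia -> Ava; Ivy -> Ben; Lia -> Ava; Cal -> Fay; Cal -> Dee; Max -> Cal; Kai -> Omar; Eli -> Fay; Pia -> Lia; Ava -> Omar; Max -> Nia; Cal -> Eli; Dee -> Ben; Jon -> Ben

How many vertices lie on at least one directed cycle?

13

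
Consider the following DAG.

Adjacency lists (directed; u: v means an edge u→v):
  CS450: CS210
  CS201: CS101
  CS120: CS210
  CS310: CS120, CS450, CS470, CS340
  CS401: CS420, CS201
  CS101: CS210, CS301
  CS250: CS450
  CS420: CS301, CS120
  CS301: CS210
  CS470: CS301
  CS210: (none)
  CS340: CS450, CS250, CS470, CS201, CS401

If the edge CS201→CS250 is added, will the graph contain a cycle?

No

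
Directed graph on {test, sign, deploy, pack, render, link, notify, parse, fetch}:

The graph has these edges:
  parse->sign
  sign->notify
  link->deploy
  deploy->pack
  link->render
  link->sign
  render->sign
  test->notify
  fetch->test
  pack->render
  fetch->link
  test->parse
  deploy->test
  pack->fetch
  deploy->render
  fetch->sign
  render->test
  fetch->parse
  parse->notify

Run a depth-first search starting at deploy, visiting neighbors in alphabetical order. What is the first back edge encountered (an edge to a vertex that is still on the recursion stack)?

link→deploy

DFS from deploy (visiting neighbors in alphabetical order); mark gray on enter, black on exit:
deploy gray
  pack gray
    fetch gray
      link gray
        link→deploy: deploy is gray → back edge
First back edge: link → deploy.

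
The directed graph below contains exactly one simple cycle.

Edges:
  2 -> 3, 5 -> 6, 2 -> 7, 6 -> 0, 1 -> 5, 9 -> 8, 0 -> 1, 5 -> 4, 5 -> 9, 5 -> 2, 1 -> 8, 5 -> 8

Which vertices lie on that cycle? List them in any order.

DFS with gray/black marking from 5:
5 gray
  6 gray
    0 gray
      1 gray
        8 gray
        8 black
        1→5: 5 is gray → back edge
Back edge closes the cycle 5 → 6 → 0 → 1 → 5; its vertices are {0, 1, 5, 6}.

0, 1, 5, 6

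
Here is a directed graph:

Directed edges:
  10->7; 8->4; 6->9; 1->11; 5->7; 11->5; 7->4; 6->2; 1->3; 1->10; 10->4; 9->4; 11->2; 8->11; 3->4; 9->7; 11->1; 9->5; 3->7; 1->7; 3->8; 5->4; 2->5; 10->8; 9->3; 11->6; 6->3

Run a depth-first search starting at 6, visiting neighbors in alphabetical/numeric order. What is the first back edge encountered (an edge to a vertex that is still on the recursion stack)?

1→3

DFS from 6 (visiting neighbors in alphabetical/numeric order); mark gray on enter, black on exit:
6 gray
  2 gray
    5 gray
      4 gray
      4 black
      7 gray
        7→4: 4 black — skip
      7 black
    5 black
  2 black
  3 gray
    3→4: 4 black — skip
    3→7: 7 black — skip
    8 gray
      8→4: 4 black — skip
      11 gray
        1 gray
          1→3: 3 is gray → back edge
First back edge: 1 → 3.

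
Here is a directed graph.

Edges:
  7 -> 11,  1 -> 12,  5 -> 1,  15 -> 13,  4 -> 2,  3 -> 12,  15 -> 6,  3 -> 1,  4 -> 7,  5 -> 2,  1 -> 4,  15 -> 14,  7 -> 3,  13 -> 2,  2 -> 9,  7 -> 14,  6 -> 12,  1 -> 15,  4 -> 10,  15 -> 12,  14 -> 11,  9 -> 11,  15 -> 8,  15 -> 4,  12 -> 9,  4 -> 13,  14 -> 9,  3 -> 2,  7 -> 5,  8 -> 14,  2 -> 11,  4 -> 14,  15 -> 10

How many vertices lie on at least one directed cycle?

A vertex is on a directed cycle iff it belongs to a strongly connected component of size ≥ 2 (or has a self-loop).
The vertices on cycles are {1, 3, 4, 5, 7, 15} — 6 in total.

6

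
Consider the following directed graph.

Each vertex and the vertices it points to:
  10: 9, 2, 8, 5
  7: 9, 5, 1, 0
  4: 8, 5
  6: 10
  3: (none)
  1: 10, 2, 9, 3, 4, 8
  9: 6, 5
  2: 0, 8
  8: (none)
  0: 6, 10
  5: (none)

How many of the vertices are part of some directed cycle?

A vertex is on a directed cycle iff it belongs to a strongly connected component of size ≥ 2 (or has a self-loop).
The vertices on cycles are {0, 2, 6, 9, 10} — 5 in total.

5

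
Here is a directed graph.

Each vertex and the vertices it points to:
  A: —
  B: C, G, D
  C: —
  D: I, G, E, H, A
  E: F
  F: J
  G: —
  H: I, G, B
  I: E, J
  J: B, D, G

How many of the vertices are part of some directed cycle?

7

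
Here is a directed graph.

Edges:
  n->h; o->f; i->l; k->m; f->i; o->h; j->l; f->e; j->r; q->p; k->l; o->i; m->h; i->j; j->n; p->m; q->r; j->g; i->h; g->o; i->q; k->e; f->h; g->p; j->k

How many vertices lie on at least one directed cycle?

5

A vertex is on a directed cycle iff it belongs to a strongly connected component of size ≥ 2 (or has a self-loop).
The vertices on cycles are {f, g, i, j, o} — 5 in total.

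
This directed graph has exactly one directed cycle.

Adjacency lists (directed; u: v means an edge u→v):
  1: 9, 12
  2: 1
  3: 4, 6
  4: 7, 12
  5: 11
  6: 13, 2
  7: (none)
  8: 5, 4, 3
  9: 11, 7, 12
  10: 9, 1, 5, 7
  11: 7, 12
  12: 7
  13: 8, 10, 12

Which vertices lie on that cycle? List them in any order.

3, 6, 8, 13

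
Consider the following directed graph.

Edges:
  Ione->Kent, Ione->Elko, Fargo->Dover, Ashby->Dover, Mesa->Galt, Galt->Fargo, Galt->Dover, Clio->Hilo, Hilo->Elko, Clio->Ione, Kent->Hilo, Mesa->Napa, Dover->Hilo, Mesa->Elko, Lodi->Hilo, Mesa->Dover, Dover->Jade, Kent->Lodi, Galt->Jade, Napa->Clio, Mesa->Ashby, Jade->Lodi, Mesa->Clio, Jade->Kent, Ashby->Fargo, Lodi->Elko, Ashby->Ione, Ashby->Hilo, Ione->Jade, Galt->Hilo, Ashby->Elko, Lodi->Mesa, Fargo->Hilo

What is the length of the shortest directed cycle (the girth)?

For each vertex v, BFS finds the shortest path from v back to v.
The shortest such closed walk is Mesa → Dover → Jade → Lodi → Mesa, length 4.

4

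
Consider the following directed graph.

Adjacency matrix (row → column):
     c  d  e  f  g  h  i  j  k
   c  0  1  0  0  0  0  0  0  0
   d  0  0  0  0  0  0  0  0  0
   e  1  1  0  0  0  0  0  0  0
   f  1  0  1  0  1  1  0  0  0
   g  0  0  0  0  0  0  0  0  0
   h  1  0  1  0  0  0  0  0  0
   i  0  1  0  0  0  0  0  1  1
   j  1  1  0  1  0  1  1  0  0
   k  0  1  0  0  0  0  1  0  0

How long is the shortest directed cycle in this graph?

2

For each vertex v, BFS finds the shortest path from v back to v.
The shortest such closed walk is j → i → j, length 2.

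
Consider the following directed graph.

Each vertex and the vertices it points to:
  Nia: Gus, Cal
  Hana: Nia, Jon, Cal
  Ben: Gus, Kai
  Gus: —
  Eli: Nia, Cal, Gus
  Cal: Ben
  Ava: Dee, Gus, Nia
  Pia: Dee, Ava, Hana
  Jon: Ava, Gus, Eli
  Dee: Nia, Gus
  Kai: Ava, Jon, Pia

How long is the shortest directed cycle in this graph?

5

For each vertex v, BFS finds the shortest path from v back to v.
The shortest such closed walk is Ben → Kai → Ava → Nia → Cal → Ben, length 5.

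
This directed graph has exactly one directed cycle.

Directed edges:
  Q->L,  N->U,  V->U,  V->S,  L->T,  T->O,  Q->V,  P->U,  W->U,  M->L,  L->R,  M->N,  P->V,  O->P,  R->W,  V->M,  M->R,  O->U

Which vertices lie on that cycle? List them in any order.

L, M, O, P, T, V

DFS with gray/black marking from V:
V gray
  M gray
    R gray
      W gray
        U gray
        U black
      W black
    R black
    L gray
      T gray
        O gray
          O→U: U black — skip
          P gray
            P→U: U black — skip
            P→V: V is gray → back edge
Back edge closes the cycle V → M → L → T → O → P → V; its vertices are {L, M, O, P, T, V}.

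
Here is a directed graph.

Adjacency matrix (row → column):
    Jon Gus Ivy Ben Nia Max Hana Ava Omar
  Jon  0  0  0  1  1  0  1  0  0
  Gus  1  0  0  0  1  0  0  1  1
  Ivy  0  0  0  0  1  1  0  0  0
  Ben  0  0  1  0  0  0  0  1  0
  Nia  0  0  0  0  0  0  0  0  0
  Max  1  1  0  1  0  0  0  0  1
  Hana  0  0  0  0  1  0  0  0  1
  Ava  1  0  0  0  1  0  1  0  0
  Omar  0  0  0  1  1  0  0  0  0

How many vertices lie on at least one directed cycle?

8

A vertex is on a directed cycle iff it belongs to a strongly connected component of size ≥ 2 (or has a self-loop).
The vertices on cycles are {Ava, Ben, Gus, Ivy, Jon, Max, Hana, Omar} — 8 in total.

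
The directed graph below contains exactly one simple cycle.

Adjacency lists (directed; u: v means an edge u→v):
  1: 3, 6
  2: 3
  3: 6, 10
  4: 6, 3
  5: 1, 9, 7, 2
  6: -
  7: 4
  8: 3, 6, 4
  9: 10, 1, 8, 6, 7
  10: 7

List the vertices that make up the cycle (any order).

DFS with gray/black marking from 10:
10 gray
  7 gray
    4 gray
      6 gray
      6 black
      3 gray
        3→6: 6 black — skip
        3→10: 10 is gray → back edge
Back edge closes the cycle 10 → 7 → 4 → 3 → 10; its vertices are {3, 4, 7, 10}.

3, 4, 7, 10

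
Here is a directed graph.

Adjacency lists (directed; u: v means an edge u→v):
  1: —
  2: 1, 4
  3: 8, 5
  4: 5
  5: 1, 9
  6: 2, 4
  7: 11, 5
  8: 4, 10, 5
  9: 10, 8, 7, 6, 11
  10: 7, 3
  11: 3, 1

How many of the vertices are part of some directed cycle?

10

A vertex is on a directed cycle iff it belongs to a strongly connected component of size ≥ 2 (or has a self-loop).
The vertices on cycles are {2, 3, 4, 5, 6, 7, 8, 9, 10, 11} — 10 in total.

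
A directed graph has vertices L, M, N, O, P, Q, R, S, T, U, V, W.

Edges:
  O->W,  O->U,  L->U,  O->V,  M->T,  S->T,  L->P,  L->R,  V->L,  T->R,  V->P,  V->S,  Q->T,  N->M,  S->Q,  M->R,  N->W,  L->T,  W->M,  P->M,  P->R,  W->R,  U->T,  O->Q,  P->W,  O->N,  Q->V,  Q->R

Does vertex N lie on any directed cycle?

No

N lies on a cycle iff there is a path from N back to itself.
Exploring from N, it never reaches itself; equivalently, its strongly connected component is a singleton.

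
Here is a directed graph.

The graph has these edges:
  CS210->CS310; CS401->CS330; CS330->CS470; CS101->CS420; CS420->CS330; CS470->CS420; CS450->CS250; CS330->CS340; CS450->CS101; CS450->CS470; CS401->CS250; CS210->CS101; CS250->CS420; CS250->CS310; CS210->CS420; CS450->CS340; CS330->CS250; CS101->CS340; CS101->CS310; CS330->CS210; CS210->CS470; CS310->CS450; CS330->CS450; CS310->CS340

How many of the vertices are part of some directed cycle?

8

A vertex is on a directed cycle iff it belongs to a strongly connected component of size ≥ 2 (or has a self-loop).
The vertices on cycles are {CS101, CS210, CS250, CS310, CS330, CS420, CS450, CS470} — 8 in total.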